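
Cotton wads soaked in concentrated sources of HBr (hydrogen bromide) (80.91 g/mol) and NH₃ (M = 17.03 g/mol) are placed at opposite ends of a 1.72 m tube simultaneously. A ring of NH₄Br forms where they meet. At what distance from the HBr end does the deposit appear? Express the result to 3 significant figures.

Graham's law gives d_HBr/d_NH₃ = rate_HBr/rate_NH₃ = √(M_NH₃/M_HBr) = √(17.03/80.91) = 0.4588.
With d_HBr + d_NH₃ = 1.72 m, d_NH₃ = 1.72/(1 + 0.4588) = 1.179 m.
d_HBr = 1.72 − 1.179 = 0.541 m.

0.541 m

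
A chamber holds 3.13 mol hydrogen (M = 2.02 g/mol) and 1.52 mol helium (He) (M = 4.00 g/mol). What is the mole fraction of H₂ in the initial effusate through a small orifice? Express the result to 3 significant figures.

Rate_i ∝ x_i/√M_i (Graham's law weighted by mole fraction), so the effusate composition follows n_i/√M_i.
Mole fraction of H₂ in the effusate = (n_H₂/√M_H₂) / (n_H₂/√M_H₂ + n_He/√M_He)
= (3.13/√2.02) / (3.13/√2.02 + 1.52/√4.00) = 2.202/(2.202 + 0.7600) = 0.743.

0.743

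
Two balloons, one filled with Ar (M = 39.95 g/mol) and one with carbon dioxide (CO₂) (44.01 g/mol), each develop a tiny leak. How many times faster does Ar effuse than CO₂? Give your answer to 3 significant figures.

1.05

Using Graham's law: rate_Ar/rate_CO₂ = √(M_CO₂/M_Ar) = √(44.01/39.95) = √1.102 = 1.05.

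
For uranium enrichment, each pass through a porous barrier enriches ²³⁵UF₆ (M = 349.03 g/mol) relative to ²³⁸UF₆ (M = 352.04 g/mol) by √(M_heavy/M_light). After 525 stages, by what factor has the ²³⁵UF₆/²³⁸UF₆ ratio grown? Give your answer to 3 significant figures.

9.53

Overall factor = α^525 with α = √(352.04/349.03), i.e. (352.04/349.03)^(525/2).
= 1.00862^(525/2) = 9.53.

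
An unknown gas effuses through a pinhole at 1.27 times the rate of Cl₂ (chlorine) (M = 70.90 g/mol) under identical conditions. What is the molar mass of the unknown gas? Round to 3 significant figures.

From Graham's law, rate_X/rate_Cl₂ = √(M_Cl₂/M_X).
1.27 = √(70.90/M_X)
M_X = 70.90 / 1.27² = 70.90 / 1.613 = 44.0 g/mol

44.0 g/mol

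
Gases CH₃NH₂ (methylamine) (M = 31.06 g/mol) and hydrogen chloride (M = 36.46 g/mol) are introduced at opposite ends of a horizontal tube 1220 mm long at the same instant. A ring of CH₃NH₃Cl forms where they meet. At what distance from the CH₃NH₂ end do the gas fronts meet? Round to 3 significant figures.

The fronts meet when d_CH₃NH₂ + d_HCl = L with d_CH₃NH₂/d_HCl = √(M_HCl/M_CH₃NH₂) (Graham's law). Here √(M_HCl/M_CH₃NH₂) = √(36.46/31.06) = 1.083.
With d_CH₃NH₂ + d_HCl = 1220 mm, d_HCl = 1220/(1 + 1.083) = 585.6 mm.
d_CH₃NH₂ = 1220 − 585.6 = 634 mm.

634 mm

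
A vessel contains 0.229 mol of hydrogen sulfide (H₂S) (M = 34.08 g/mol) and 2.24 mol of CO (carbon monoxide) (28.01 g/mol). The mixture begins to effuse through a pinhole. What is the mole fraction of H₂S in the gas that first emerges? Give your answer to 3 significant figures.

0.0848

Each component's effusion rate ∝ (its partial pressure)·(1/√M) ∝ n_i/√M_i.
x_H₂S(eff) = (n_H₂S/√M_H₂S) / (n_H₂S/√M_H₂S + n_CO/√M_CO)
= (0.229/√34.08) / (0.229/√34.08 + 2.24/√28.01) = 0.03923/(0.03923 + 0.4232) = 0.0848.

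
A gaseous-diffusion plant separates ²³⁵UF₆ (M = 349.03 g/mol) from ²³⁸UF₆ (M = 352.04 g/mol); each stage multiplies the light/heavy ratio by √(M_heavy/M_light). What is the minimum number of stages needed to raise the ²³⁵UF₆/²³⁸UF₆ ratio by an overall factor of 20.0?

With α = √(352.04/349.03) per stage, ln α = ½ ln(1.00862) = 0.004293.
Need α^N ≥ 20.0 ⇒ N ≥ ln(20.0) / ln α = 2.996 / 0.004293 = 697.74.
Minimum whole number of stages: N = 698.

698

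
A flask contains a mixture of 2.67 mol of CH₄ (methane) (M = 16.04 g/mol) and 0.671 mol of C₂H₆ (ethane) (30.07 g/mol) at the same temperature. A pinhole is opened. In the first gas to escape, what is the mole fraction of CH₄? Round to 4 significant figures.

0.8449

Each component's effusion rate ∝ (its partial pressure)·(1/√M) ∝ n_i/√M_i.
Mole fraction of CH₄ in the effusate = (n_CH₄/√M_CH₄) / (n_CH₄/√M_CH₄ + n_C₂H₆/√M_C₂H₆)
= (2.67/√16.04) / (2.67/√16.04 + 0.671/√30.07) = 0.6667/(0.6667 + 0.1224) = 0.8449.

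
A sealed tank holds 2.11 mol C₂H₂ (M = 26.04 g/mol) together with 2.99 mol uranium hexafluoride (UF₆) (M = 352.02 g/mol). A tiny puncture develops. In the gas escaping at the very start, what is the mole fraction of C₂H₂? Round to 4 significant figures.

0.7218

The effusion rate of species i is ∝ p_i/√M_i ∝ n_i/√M_i.
x_C₂H₂(eff) = (n_C₂H₂/√M_C₂H₂) / (n_C₂H₂/√M_C₂H₂ + n_UF₆/√M_UF₆)
= (2.11/√26.04) / (2.11/√26.04 + 2.99/√352.02) = 0.4135/(0.4135 + 0.1594) = 0.7218.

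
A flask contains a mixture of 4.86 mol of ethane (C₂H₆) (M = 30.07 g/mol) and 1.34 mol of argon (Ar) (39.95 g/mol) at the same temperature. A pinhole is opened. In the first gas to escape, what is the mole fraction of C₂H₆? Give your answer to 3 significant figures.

Rate_i ∝ x_i/√M_i (Graham's law weighted by mole fraction), so the effusate composition follows n_i/√M_i.
So x_C₂H₆ in the escaping gas = (n_C₂H₆/√M_C₂H₆) / Σ(n_i/√M_i)
= (4.86/√30.07) / (4.86/√30.07 + 1.34/√39.95) = 0.8863/(0.8863 + 0.2120) = 0.807.

0.807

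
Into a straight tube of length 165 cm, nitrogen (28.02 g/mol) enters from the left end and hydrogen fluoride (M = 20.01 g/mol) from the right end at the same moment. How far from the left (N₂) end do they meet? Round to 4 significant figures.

Graham's law gives d_N₂/d_HF = rate_N₂/rate_HF = √(M_HF/M_N₂) = √(20.01/28.02) = 0.8451.
With d_N₂ + d_HF = 165 cm, d_HF = 165/(1 + 0.8451) = 89.43 cm.
d_N₂ = 165 − 89.43 = 75.57 cm.

75.57 cm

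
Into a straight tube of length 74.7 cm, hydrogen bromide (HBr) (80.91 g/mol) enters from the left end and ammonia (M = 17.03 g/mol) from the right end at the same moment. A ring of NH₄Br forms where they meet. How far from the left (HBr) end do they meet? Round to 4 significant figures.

23.49 cm

Graham's law gives d_HBr/d_NH₃ = rate_HBr/rate_NH₃ = √(M_NH₃/M_HBr) = √(17.03/80.91) = 0.4588.
With d_HBr + d_NH₃ = 74.7 cm, d_NH₃ = 74.7/(1 + 0.4588) = 51.21 cm.
d_HBr = 74.7 − 51.21 = 23.49 cm.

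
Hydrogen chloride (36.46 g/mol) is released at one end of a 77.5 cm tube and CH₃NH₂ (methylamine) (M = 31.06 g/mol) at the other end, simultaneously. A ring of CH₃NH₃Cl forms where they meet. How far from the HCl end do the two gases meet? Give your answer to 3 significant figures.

37.2 cm

In equal time, each gas travels a distance ∝ its rate ∝ 1/√M, so d_HCl/d_CH₃NH₂ = √(M_CH₃NH₂/M_HCl) = √(31.06/36.46) = 0.9230.
With d_HCl + d_CH₃NH₂ = 77.5 cm, d_CH₃NH₂ = 77.5/(1 + 0.9230) = 40.30 cm.
d_HCl = 77.5 − 40.30 = 37.2 cm.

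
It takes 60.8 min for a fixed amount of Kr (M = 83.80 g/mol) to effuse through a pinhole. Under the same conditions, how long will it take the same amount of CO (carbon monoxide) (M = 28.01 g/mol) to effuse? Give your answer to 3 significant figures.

Graham's law gives t_CO/t_Kr = √(M_CO/M_Kr) = √(28.01/83.80) = √0.3342 = 0.5781.
So the time for CO is 60.8 × 0.5781 = 35.2 min.

35.2 min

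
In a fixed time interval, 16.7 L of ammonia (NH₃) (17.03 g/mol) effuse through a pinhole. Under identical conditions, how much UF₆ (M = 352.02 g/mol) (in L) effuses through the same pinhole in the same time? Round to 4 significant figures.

3.673 L

Graham's law gives rate_UF₆/rate_NH₃ = √(M_NH₃/M_UF₆) = √(17.03/352.02) = √0.04838 = 0.2199.
So the volume for UF₆ is 16.7 × 0.2199 = 3.673 L.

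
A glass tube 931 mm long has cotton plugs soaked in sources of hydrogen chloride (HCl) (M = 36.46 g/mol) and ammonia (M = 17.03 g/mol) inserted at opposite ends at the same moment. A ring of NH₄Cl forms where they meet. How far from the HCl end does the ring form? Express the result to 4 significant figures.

In equal time, each gas travels a distance ∝ its rate ∝ 1/√M, so d_HCl/d_NH₃ = √(M_NH₃/M_HCl) = √(17.03/36.46) = 0.6834.
With d_HCl + d_NH₃ = 931 mm, d_NH₃ = 931/(1 + 0.6834) = 553.0 mm.
d_HCl = 931 − 553.0 = 378.0 mm.

378.0 mm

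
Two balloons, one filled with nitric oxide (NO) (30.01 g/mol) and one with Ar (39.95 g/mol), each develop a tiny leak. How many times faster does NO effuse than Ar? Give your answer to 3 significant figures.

1.15

Graham's law gives rate_NO/rate_Ar = √(M_Ar/M_NO) = √(39.95/30.01) = √1.331 = 1.15.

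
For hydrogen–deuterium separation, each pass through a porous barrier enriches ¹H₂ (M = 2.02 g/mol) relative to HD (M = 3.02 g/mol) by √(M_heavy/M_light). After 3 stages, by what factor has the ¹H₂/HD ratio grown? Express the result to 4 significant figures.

The single-stage factor is √(M_heavy/M_light), so 3 stages give [√(3.02/2.02)]^3 = (3.02/2.02)^(3/2).
= 1.49505^(3/2) = 1.828.

1.828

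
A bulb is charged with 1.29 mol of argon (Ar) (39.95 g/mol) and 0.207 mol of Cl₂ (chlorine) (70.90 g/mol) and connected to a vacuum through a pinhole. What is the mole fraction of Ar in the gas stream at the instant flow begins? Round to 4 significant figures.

Each component's effusion rate ∝ (its partial pressure)·(1/√M) ∝ n_i/√M_i.
So x_Ar in the escaping gas = (n_Ar/√M_Ar) / Σ(n_i/√M_i)
= (1.29/√39.95) / (1.29/√39.95 + 0.207/√70.90) = 0.2041/(0.2041 + 0.02458) = 0.8925.

0.8925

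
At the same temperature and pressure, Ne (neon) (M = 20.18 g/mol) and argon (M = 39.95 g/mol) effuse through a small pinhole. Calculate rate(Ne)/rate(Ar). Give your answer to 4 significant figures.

By Graham's law, rate_Ne/rate_Ar = √(M_Ar/M_Ne) = √(39.95/20.18) = √1.980 = 1.407.

1.407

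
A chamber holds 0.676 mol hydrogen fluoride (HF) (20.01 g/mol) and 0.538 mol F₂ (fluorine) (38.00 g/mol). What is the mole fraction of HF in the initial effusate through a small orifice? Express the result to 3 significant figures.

0.634

Effusion rate of each component ∝ n_i/√M_i (partial pressure × 1/√M).
So x_HF in the escaping gas = (n_HF/√M_HF) / Σ(n_i/√M_i)
= (0.676/√20.01) / (0.676/√20.01 + 0.538/√38.00) = 0.1511/(0.1511 + 0.08728) = 0.634.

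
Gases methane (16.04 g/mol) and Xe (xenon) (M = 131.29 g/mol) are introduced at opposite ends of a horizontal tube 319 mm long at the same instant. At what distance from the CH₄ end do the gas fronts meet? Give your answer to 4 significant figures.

Graham's law gives d_CH₄/d_Xe = rate_CH₄/rate_Xe = √(M_Xe/M_CH₄) = √(131.29/16.04) = 2.861.
With d_CH₄ + d_Xe = 319 mm, d_Xe = 319/(1 + 2.861) = 82.62 mm.
d_CH₄ = 319 − 82.62 = 236.4 mm.

236.4 mm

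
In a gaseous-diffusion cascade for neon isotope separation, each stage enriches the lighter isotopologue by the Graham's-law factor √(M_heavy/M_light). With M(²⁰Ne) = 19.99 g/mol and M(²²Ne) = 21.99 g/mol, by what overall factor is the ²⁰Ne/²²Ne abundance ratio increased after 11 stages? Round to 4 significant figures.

1.690

Each stage multiplies the ratio by α = √(21.99/19.99), so after 11 stages the overall factor is α^11 = (21.99/19.99)^(11/2).
= 1.10005^(11/2) = 1.690.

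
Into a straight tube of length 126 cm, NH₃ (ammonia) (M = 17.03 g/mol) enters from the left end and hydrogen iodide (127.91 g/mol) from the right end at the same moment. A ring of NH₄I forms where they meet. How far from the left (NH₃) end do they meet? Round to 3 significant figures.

92.3 cm

The fronts meet when d_NH₃ + d_HI = L with d_NH₃/d_HI = √(M_HI/M_NH₃) (Graham's law). Here √(M_HI/M_NH₃) = √(127.91/17.03) = 2.741.
With d_NH₃ + d_HI = 126 cm, d_HI = 126/(1 + 2.741) = 33.68 cm.
d_NH₃ = 126 − 33.68 = 92.3 cm.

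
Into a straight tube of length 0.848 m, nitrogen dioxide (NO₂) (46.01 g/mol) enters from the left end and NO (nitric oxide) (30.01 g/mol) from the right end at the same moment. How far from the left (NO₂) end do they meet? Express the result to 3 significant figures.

0.379 m

Graham's law gives d_NO₂/d_NO = rate_NO₂/rate_NO = √(M_NO/M_NO₂) = √(30.01/46.01) = 0.8076.
With d_NO₂ + d_NO = 0.848 m, d_NO = 0.848/(1 + 0.8076) = 0.4691 m.
d_NO₂ = 0.848 − 0.4691 = 0.379 m.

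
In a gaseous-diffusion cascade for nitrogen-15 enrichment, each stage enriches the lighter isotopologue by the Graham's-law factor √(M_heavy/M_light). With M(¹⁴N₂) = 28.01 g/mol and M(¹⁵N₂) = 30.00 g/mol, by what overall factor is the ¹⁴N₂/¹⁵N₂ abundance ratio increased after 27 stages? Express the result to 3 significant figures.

The single-stage factor is √(M_heavy/M_light), so 27 stages give [√(30.00/28.01)]^27 = (30.00/28.01)^(27/2).
= 1.07105^(27/2) = 2.53.

2.53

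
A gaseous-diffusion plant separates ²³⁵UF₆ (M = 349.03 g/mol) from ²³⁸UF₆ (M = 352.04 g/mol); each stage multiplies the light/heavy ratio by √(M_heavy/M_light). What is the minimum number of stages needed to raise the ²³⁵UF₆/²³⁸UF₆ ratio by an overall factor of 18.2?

676

Single-stage factor α = √(352.04/349.03), so ln α = ½ ln(1.00862) = 0.004293.
Need α^N ≥ 18.2 ⇒ N ≥ ln(18.2) / ln α = 2.901 / 0.004293 = 675.78.
Minimum whole number of stages: N = 676.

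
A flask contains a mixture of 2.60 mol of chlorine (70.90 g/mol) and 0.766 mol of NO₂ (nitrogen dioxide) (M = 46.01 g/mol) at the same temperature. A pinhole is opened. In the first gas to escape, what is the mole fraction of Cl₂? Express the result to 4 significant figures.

Rate_i ∝ x_i/√M_i (Graham's law weighted by mole fraction), so the effusate composition follows n_i/√M_i.
Mole fraction of Cl₂ in the effusate = (n_Cl₂/√M_Cl₂) / (n_Cl₂/√M_Cl₂ + n_NO₂/√M_NO₂)
= (2.60/√70.90) / (2.60/√70.90 + 0.766/√46.01) = 0.3088/(0.3088 + 0.1129) = 0.7322.

0.7322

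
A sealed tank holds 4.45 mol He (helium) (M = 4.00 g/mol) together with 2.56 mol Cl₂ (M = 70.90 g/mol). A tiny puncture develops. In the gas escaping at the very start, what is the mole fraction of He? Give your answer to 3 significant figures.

0.880

Effusion rate of each component ∝ n_i/√M_i (partial pressure × 1/√M).
Mole fraction of He in the effusate = (n_He/√M_He) / (n_He/√M_He + n_Cl₂/√M_Cl₂)
= (4.45/√4.00) / (4.45/√4.00 + 2.56/√70.90) = 2.225/(2.225 + 0.3040) = 0.880.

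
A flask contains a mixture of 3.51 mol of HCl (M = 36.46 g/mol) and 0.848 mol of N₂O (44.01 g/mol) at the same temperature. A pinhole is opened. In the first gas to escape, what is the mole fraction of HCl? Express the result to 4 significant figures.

0.8197

Each component's effusion rate ∝ (its partial pressure)·(1/√M) ∝ n_i/√M_i.
x_HCl(eff) = (n_HCl/√M_HCl) / (n_HCl/√M_HCl + n_N₂O/√M_N₂O)
= (3.51/√36.46) / (3.51/√36.46 + 0.848/√44.01) = 0.5813/(0.5813 + 0.1278) = 0.8197.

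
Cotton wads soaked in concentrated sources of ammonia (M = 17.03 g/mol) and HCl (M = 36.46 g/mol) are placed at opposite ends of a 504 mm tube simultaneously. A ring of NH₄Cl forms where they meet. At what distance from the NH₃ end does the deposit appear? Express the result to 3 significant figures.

Graham's law gives d_NH₃/d_HCl = rate_NH₃/rate_HCl = √(M_HCl/M_NH₃) = √(36.46/17.03) = 1.463.
With d_NH₃ + d_HCl = 504 mm, d_HCl = 504/(1 + 1.463) = 204.6 mm.
d_NH₃ = 504 − 204.6 = 299 mm.

299 mm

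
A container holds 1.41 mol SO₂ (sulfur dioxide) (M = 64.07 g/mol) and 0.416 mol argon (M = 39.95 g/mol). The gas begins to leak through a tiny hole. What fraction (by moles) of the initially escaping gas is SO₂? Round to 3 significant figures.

The effusion rate of species i is ∝ p_i/√M_i ∝ n_i/√M_i.
So x_SO₂ in the escaping gas = (n_SO₂/√M_SO₂) / Σ(n_i/√M_i)
= (1.41/√64.07) / (1.41/√64.07 + 0.416/√39.95) = 0.1762/(0.1762 + 0.06582) = 0.728.

0.728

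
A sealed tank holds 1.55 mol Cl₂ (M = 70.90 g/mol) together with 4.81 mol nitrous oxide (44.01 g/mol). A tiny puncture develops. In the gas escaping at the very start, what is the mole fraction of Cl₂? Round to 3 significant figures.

0.202

Effusion rate of each component ∝ n_i/√M_i (partial pressure × 1/√M).
x_Cl₂(eff) = (n_Cl₂/√M_Cl₂) / (n_Cl₂/√M_Cl₂ + n_N₂O/√M_N₂O)
= (1.55/√70.90) / (1.55/√70.90 + 4.81/√44.01) = 0.1841/(0.1841 + 0.7251) = 0.202.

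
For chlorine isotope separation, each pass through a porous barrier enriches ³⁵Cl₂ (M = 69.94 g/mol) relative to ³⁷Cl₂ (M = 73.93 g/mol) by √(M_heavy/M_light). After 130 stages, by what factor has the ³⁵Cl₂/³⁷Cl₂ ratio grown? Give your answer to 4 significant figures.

The single-stage factor is √(M_heavy/M_light), so 130 stages give [√(73.93/69.94)]^130 = (73.93/69.94)^(130/2).
= 1.05705^65 = 36.83.

36.83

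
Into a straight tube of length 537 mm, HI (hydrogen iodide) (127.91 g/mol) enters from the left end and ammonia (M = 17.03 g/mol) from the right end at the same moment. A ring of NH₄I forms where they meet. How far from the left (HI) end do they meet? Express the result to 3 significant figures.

The fronts meet when d_HI + d_NH₃ = L with d_HI/d_NH₃ = √(M_NH₃/M_HI) (Graham's law). Here √(M_NH₃/M_HI) = √(17.03/127.91) = 0.3649.
With d_HI + d_NH₃ = 537 mm, d_NH₃ = 537/(1 + 0.3649) = 393.4 mm.
d_HI = 537 − 393.4 = 144 mm.

144 mm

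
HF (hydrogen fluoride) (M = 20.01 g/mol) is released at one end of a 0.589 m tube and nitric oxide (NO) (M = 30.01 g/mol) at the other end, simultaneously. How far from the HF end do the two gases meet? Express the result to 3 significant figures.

Distances travelled in equal time are proportional to diffusion rates, so d_HF/d_NO = √(M_NO/M_HF) = √(30.01/20.01) = 1.225.
With d_HF + d_NO = 0.589 m, d_NO = 0.589/(1 + 1.225) = 0.2648 m.
d_HF = 0.589 − 0.2648 = 0.324 m.

0.324 m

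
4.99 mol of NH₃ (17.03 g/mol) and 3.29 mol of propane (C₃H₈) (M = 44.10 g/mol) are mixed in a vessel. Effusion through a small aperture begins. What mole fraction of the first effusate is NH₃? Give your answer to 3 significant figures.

0.709

Each component's effusion rate ∝ (its partial pressure)·(1/√M) ∝ n_i/√M_i.
So x_NH₃ in the escaping gas = (n_NH₃/√M_NH₃) / Σ(n_i/√M_i)
= (4.99/√17.03) / (4.99/√17.03 + 3.29/√44.10) = 1.209/(1.209 + 0.4954) = 0.709.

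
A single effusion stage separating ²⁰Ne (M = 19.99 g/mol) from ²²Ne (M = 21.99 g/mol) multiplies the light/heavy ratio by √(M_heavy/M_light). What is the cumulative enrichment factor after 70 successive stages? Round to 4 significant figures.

Overall factor = α^70 with α = √(21.99/19.99), i.e. (21.99/19.99)^(70/2).
= 1.10005^35 = 28.15.

28.15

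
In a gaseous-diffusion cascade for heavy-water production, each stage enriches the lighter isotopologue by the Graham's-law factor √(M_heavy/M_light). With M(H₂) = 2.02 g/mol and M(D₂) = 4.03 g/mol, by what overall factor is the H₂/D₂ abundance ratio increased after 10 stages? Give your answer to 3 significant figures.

31.6

Each stage multiplies the ratio by α = √(4.03/2.02), so after 10 stages the overall factor is α^10 = (4.03/2.02)^(10/2).
= 1.99505^5 = 31.6.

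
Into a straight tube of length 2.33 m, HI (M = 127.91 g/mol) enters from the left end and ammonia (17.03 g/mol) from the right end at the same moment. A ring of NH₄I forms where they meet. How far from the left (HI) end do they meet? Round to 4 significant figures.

0.6229 m

Distances travelled in equal time are proportional to diffusion rates, so d_HI/d_NH₃ = √(M_NH₃/M_HI) = √(17.03/127.91) = 0.3649.
With d_HI + d_NH₃ = 2.33 m, d_NH₃ = 2.33/(1 + 0.3649) = 1.707 m.
d_HI = 2.33 − 1.707 = 0.6229 m.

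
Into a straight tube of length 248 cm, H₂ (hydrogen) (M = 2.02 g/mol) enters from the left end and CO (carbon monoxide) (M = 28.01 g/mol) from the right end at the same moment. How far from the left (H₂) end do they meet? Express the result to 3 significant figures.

Distances travelled in equal time are proportional to diffusion rates, so d_H₂/d_CO = √(M_CO/M_H₂) = √(28.01/2.02) = 3.724.
With d_H₂ + d_CO = 248 cm, d_CO = 248/(1 + 3.724) = 52.50 cm.
d_H₂ = 248 − 52.50 = 195 cm.

195 cm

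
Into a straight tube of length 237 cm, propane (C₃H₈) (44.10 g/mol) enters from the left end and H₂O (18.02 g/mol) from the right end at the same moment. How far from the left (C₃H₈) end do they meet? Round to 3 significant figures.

Graham's law gives d_C₃H₈/d_H₂O = rate_C₃H₈/rate_H₂O = √(M_H₂O/M_C₃H₈) = √(18.02/44.10) = 0.6392.
With d_C₃H₈ + d_H₂O = 237 cm, d_H₂O = 237/(1 + 0.6392) = 144.6 cm.
d_C₃H₈ = 237 − 144.6 = 92.4 cm.

92.4 cm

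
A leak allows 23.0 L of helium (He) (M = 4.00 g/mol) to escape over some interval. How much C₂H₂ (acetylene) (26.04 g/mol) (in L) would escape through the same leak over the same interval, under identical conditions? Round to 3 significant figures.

From Graham's law, rate_C₂H₂/rate_He = √(M_He/M_C₂H₂) = √(4.00/26.04) = √0.1536 = 0.3919.
So the volume for C₂H₂ is 23.0 × 0.3919 = 9.01 L.

9.01 L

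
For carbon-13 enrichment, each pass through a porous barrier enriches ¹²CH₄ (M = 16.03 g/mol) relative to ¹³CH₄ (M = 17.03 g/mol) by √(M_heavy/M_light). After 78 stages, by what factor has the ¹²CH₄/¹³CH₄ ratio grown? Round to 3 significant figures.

10.6

Each stage multiplies the ratio by α = √(17.03/16.03), so after 78 stages the overall factor is α^78 = (17.03/16.03)^(78/2).
= 1.06238^39 = 10.6.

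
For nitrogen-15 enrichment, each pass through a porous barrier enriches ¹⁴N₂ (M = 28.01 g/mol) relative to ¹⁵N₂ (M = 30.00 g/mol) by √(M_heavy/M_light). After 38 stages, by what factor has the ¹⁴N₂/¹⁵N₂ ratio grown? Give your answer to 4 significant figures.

The single-stage factor is √(M_heavy/M_light), so 38 stages give [√(30.00/28.01)]^38 = (30.00/28.01)^(38/2).
= 1.07105^19 = 3.684.

3.684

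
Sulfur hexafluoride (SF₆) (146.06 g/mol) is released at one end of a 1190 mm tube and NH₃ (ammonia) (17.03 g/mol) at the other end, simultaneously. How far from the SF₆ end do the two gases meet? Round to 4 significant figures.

302.9 mm

In equal time, each gas travels a distance ∝ its rate ∝ 1/√M, so d_SF₆/d_NH₃ = √(M_NH₃/M_SF₆) = √(17.03/146.06) = 0.3415.
With d_SF₆ + d_NH₃ = 1190 mm, d_NH₃ = 1190/(1 + 0.3415) = 887.1 mm.
d_SF₆ = 1190 − 887.1 = 302.9 mm.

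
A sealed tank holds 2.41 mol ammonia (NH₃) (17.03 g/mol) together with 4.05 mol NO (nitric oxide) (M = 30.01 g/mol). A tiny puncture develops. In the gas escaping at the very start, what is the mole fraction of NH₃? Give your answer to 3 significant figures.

Each component's effusion rate ∝ (its partial pressure)·(1/√M) ∝ n_i/√M_i.
So x_NH₃ in the escaping gas = (n_NH₃/√M_NH₃) / Σ(n_i/√M_i)
= (2.41/√17.03) / (2.41/√17.03 + 4.05/√30.01) = 0.5840/(0.5840 + 0.7393) = 0.441.

0.441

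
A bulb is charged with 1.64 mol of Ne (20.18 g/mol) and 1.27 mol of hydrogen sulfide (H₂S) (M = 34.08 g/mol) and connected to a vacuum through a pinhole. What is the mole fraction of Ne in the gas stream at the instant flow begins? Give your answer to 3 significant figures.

Effusion rate of each component ∝ n_i/√M_i (partial pressure × 1/√M).
So x_Ne in the escaping gas = (n_Ne/√M_Ne) / Σ(n_i/√M_i)
= (1.64/√20.18) / (1.64/√20.18 + 1.27/√34.08) = 0.3651/(0.3651 + 0.2175) = 0.627.

0.627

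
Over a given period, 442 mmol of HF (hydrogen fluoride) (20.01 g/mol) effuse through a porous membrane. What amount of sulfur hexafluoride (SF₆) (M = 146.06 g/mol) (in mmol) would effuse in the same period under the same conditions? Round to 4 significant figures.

163.6 mmol

Using Graham's law: rate_SF₆/rate_HF = √(M_HF/M_SF₆) = √(20.01/146.06) = √0.1370 = 0.3701.
So the amount for SF₆ is 442 × 0.3701 = 163.6 mmol.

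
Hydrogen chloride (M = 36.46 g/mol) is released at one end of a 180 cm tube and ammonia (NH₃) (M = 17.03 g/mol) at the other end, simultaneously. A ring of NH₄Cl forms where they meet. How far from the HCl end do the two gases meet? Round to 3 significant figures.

73.1 cm

In equal time, each gas travels a distance ∝ its rate ∝ 1/√M, so d_HCl/d_NH₃ = √(M_NH₃/M_HCl) = √(17.03/36.46) = 0.6834.
With d_HCl + d_NH₃ = 180 cm, d_NH₃ = 180/(1 + 0.6834) = 106.9 cm.
d_HCl = 180 − 106.9 = 73.1 cm.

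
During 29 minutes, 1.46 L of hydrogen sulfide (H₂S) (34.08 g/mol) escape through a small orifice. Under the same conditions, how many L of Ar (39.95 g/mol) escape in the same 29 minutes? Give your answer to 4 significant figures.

From Graham's law, rate_Ar/rate_H₂S = √(M_H₂S/M_Ar) = √(34.08/39.95) = √0.8531 = 0.9236.
So the volume for Ar is 1.46 × 0.9236 = 1.348 L.

1.348 L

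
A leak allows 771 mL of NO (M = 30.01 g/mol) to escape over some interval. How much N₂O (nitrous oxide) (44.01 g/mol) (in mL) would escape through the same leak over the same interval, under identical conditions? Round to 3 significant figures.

637 mL

Since effusion rate ∝ 1/√M, rate_N₂O/rate_NO = √(M_NO/M_N₂O) = √(30.01/44.01) = √0.6819 = 0.8258.
So the volume for N₂O is 771 × 0.8258 = 637 mL.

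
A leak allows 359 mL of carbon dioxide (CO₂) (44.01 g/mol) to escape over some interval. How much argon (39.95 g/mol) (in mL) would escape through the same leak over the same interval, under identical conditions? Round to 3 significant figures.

377 mL

By Graham's law, rate_Ar/rate_CO₂ = √(M_CO₂/M_Ar) = √(44.01/39.95) = √1.102 = 1.050.
So the volume for Ar is 359 × 1.050 = 377 mL.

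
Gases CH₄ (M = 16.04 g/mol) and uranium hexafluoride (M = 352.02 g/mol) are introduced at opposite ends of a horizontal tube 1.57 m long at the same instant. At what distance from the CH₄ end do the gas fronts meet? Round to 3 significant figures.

1.29 m

Graham's law gives d_CH₄/d_UF₆ = rate_CH₄/rate_UF₆ = √(M_UF₆/M_CH₄) = √(352.02/16.04) = 4.685.
With d_CH₄ + d_UF₆ = 1.57 m, d_UF₆ = 1.57/(1 + 4.685) = 0.2762 m.
d_CH₄ = 1.57 − 0.2762 = 1.29 m.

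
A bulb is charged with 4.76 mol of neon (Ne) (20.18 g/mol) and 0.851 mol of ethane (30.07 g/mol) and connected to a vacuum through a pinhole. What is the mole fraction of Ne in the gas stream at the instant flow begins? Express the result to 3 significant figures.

0.872

The effusion rate of species i is ∝ p_i/√M_i ∝ n_i/√M_i.
So x_Ne in the escaping gas = (n_Ne/√M_Ne) / Σ(n_i/√M_i)
= (4.76/√20.18) / (4.76/√20.18 + 0.851/√30.07) = 1.060/(1.060 + 0.1552) = 0.872.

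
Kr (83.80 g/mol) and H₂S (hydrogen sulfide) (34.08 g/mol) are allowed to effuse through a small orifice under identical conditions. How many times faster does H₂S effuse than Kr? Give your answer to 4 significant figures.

1.568

From Graham's law, rate_H₂S/rate_Kr = √(M_Kr/M_H₂S) = √(83.80/34.08) = √2.459 = 1.568.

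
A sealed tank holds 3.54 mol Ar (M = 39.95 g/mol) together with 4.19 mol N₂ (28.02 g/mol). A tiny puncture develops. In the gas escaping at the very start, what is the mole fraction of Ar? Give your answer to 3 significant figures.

0.414

The effusion rate of species i is ∝ p_i/√M_i ∝ n_i/√M_i.
So x_Ar in the escaping gas = (n_Ar/√M_Ar) / Σ(n_i/√M_i)
= (3.54/√39.95) / (3.54/√39.95 + 4.19/√28.02) = 0.5601/(0.5601 + 0.7916) = 0.414.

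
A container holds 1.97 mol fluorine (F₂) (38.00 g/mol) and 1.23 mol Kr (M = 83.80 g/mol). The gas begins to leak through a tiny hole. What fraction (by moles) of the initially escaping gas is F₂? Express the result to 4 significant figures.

Rate_i ∝ x_i/√M_i (Graham's law weighted by mole fraction), so the effusate composition follows n_i/√M_i.
So x_F₂ in the escaping gas = (n_F₂/√M_F₂) / Σ(n_i/√M_i)
= (1.97/√38.00) / (1.97/√38.00 + 1.23/√83.80) = 0.3196/(0.3196 + 0.1344) = 0.7040.

0.7040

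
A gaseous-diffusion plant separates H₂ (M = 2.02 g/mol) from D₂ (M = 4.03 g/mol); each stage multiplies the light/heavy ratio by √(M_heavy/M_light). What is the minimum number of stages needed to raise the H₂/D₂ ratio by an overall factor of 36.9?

With α = √(4.03/2.02) per stage, ln α = ½ ln(1.99505) = 0.3453.
Need α^N ≥ 36.9 ⇒ N ≥ ln(36.9) / ln α = 3.608 / 0.3453 = 10.45.
So at least 11 stages are needed.

11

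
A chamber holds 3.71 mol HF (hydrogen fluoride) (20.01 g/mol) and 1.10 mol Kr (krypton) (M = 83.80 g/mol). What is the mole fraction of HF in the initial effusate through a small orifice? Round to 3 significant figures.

0.873

The effusion rate of species i is ∝ p_i/√M_i ∝ n_i/√M_i.
x_HF(eff) = (n_HF/√M_HF) / (n_HF/√M_HF + n_Kr/√M_Kr)
= (3.71/√20.01) / (3.71/√20.01 + 1.10/√83.80) = 0.8294/(0.8294 + 0.1202) = 0.873.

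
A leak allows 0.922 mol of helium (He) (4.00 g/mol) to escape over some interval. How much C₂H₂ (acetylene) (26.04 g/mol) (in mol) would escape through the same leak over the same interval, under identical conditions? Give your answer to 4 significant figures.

0.3614 mol

Since effusion rate ∝ 1/√M, rate_C₂H₂/rate_He = √(M_He/M_C₂H₂) = √(4.00/26.04) = √0.1536 = 0.3919.
So the amount for C₂H₂ is 0.922 × 0.3919 = 0.3614 mol.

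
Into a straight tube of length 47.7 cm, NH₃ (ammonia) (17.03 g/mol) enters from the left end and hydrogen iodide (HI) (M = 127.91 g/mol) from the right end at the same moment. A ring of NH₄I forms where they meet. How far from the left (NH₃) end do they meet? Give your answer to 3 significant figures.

In equal time, each gas travels a distance ∝ its rate ∝ 1/√M, so d_NH₃/d_HI = √(M_HI/M_NH₃) = √(127.91/17.03) = 2.741.
With d_NH₃ + d_HI = 47.7 cm, d_HI = 47.7/(1 + 2.741) = 12.75 cm.
d_NH₃ = 47.7 − 12.75 = 34.9 cm.

34.9 cm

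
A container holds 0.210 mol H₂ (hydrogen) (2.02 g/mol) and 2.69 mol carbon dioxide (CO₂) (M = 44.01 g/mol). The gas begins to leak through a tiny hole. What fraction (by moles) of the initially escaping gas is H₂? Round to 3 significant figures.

0.267

Each component's effusion rate ∝ (its partial pressure)·(1/√M) ∝ n_i/√M_i.
So x_H₂ in the escaping gas = (n_H₂/√M_H₂) / Σ(n_i/√M_i)
= (0.210/√2.02) / (0.210/√2.02 + 2.69/√44.01) = 0.1478/(0.1478 + 0.4055) = 0.267.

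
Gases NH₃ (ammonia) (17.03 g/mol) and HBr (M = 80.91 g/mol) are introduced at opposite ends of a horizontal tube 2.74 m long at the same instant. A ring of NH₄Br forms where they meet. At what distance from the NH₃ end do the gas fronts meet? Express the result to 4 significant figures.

1.878 m

Graham's law gives d_NH₃/d_HBr = rate_NH₃/rate_HBr = √(M_HBr/M_NH₃) = √(80.91/17.03) = 2.180.
With d_NH₃ + d_HBr = 2.74 m, d_HBr = 2.74/(1 + 2.180) = 0.8617 m.
d_NH₃ = 2.74 − 0.8617 = 1.878 m.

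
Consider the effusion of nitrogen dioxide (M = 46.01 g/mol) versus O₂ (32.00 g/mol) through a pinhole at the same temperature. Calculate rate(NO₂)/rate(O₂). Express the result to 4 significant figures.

0.8340

Using Graham's law: rate_NO₂/rate_O₂ = √(M_O₂/M_NO₂) = √(32.00/46.01) = √0.6955 = 0.8340.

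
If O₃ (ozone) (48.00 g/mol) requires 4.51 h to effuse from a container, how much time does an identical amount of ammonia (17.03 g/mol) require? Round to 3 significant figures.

2.69 h

By Graham's law, t_NH₃/t_O₃ = √(M_NH₃/M_O₃) = √(17.03/48.00) = √0.3548 = 0.5956.
So the time for NH₃ is 4.51 × 0.5956 = 2.69 h.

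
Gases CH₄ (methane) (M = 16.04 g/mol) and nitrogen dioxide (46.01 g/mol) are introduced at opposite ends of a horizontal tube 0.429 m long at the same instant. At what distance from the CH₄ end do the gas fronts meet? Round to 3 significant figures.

0.270 m

Distances travelled in equal time are proportional to diffusion rates, so d_CH₄/d_NO₂ = √(M_NO₂/M_CH₄) = √(46.01/16.04) = 1.694.
With d_CH₄ + d_NO₂ = 0.429 m, d_NO₂ = 0.429/(1 + 1.694) = 0.1593 m.
d_CH₄ = 0.429 − 0.1593 = 0.270 m.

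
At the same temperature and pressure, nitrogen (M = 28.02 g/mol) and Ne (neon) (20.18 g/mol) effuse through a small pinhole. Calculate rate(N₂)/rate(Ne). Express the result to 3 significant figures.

Since effusion rate ∝ 1/√M, rate_N₂/rate_Ne = √(M_Ne/M_N₂) = √(20.18/28.02) = √0.7202 = 0.849.

0.849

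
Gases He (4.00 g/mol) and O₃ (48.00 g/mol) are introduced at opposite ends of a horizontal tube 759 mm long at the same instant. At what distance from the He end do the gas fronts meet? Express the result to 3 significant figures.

Distances travelled in equal time are proportional to diffusion rates, so d_He/d_O₃ = √(M_O₃/M_He) = √(48.00/4.00) = 3.464.
With d_He + d_O₃ = 759 mm, d_O₃ = 759/(1 + 3.464) = 170.0 mm.
d_He = 759 − 170.0 = 589 mm.

589 mm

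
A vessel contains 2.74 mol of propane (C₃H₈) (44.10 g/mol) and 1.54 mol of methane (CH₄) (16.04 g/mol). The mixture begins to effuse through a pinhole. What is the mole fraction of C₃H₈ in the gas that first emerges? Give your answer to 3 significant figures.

0.518

Each component's effusion rate ∝ (its partial pressure)·(1/√M) ∝ n_i/√M_i.
x_C₃H₈(eff) = (n_C₃H₈/√M_C₃H₈) / (n_C₃H₈/√M_C₃H₈ + n_CH₄/√M_CH₄)
= (2.74/√44.10) / (2.74/√44.10 + 1.54/√16.04) = 0.4126/(0.4126 + 0.3845) = 0.518.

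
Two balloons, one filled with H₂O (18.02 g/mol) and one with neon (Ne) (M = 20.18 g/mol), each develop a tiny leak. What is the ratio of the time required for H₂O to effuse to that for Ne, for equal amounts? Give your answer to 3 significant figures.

0.945

Using Graham's law: t_H₂O/t_Ne = √(M_H₂O/M_Ne) = √(18.02/20.18) = √0.8930 = 0.945.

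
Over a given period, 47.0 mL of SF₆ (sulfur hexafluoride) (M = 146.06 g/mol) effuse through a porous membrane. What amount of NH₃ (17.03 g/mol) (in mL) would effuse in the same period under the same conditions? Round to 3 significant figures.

Graham's law gives rate_NH₃/rate_SF₆ = √(M_SF₆/M_NH₃) = √(146.06/17.03) = √8.577 = 2.929.
So the volume for NH₃ is 47.0 × 2.929 = 138 mL.

138 mL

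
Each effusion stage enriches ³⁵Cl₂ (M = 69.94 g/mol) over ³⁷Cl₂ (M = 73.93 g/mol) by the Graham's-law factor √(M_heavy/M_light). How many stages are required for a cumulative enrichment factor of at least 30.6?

With α = √(73.93/69.94) per stage, ln α = ½ ln(1.05705) = 0.02774.
Need α^N ≥ 30.6 ⇒ N ≥ ln(30.6) / ln α = 3.421 / 0.02774 = 123.32.
Rounding up, N = 124 stages.

124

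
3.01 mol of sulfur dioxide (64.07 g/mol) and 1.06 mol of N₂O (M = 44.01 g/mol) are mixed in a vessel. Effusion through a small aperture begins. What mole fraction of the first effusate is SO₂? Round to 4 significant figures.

0.7018

The effusion rate of species i is ∝ p_i/√M_i ∝ n_i/√M_i.
So x_SO₂ in the escaping gas = (n_SO₂/√M_SO₂) / Σ(n_i/√M_i)
= (3.01/√64.07) / (3.01/√64.07 + 1.06/√44.01) = 0.3760/(0.3760 + 0.1598) = 0.7018.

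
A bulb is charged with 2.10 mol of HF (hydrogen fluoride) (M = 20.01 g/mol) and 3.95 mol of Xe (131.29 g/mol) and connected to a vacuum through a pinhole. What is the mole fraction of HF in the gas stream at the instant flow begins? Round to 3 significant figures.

0.577

Effusion rate of each component ∝ n_i/√M_i (partial pressure × 1/√M).
x_HF(eff) = (n_HF/√M_HF) / (n_HF/√M_HF + n_Xe/√M_Xe)
= (2.10/√20.01) / (2.10/√20.01 + 3.95/√131.29) = 0.4695/(0.4695 + 0.3447) = 0.577.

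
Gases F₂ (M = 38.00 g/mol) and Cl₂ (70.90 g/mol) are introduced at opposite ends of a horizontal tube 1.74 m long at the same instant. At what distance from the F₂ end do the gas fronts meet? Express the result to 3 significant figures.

Distances travelled in equal time are proportional to diffusion rates, so d_F₂/d_Cl₂ = √(M_Cl₂/M_F₂) = √(70.90/38.00) = 1.366.
With d_F₂ + d_Cl₂ = 1.74 m, d_Cl₂ = 1.74/(1 + 1.366) = 0.7354 m.
d_F₂ = 1.74 − 0.7354 = 1.00 m.

1.00 m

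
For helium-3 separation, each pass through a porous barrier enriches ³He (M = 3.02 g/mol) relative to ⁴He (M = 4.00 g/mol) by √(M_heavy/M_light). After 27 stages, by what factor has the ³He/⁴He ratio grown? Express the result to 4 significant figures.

44.43

Each stage multiplies the ratio by α = √(4.00/3.02), so after 27 stages the overall factor is α^27 = (4.00/3.02)^(27/2).
= 1.32450^(27/2) = 44.43.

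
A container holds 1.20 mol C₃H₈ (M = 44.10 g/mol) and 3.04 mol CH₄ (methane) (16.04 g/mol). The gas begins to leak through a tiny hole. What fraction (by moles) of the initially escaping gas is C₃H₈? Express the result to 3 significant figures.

Each component's effusion rate ∝ (its partial pressure)·(1/√M) ∝ n_i/√M_i.
x_C₃H₈(eff) = (n_C₃H₈/√M_C₃H₈) / (n_C₃H₈/√M_C₃H₈ + n_CH₄/√M_CH₄)
= (1.20/√44.10) / (1.20/√44.10 + 3.04/√16.04) = 0.1807/(0.1807 + 0.7591) = 0.192.

0.192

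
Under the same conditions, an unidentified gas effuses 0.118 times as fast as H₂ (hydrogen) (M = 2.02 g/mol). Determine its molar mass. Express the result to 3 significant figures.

145 g/mol

Using Graham's law: rate_X/rate_H₂ = √(M_H₂/M_X).
0.118 = √(2.02/M_X)
M_X = 2.02 / 0.118² = 2.02 / 0.01392 = 145 g/mol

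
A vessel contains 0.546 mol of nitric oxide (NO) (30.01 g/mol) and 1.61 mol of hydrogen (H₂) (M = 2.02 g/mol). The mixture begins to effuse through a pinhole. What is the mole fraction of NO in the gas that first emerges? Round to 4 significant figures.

0.08087

Effusion rate of each component ∝ n_i/√M_i (partial pressure × 1/√M).
x_NO(eff) = (n_NO/√M_NO) / (n_NO/√M_NO + n_H₂/√M_H₂)
= (0.546/√30.01) / (0.546/√30.01 + 1.61/√2.02) = 0.09967/(0.09967 + 1.133) = 0.08087.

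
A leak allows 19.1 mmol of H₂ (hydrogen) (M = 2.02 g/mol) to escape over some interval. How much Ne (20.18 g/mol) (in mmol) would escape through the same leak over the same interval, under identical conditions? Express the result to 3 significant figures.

Since effusion rate ∝ 1/√M, rate_Ne/rate_H₂ = √(M_H₂/M_Ne) = √(2.02/20.18) = √0.1001 = 0.3164.
So the amount for Ne is 19.1 × 0.3164 = 6.04 mmol.

6.04 mmol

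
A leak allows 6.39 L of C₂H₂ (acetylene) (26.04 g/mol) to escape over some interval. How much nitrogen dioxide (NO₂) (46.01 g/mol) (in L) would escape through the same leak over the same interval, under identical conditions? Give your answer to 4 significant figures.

Using Graham's law: rate_NO₂/rate_C₂H₂ = √(M_C₂H₂/M_NO₂) = √(26.04/46.01) = √0.5660 = 0.7523.
So the volume for NO₂ is 6.39 × 0.7523 = 4.807 L.

4.807 L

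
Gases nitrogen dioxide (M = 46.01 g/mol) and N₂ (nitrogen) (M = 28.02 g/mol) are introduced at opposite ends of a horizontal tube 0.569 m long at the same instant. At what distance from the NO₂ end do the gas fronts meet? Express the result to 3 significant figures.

Graham's law gives d_NO₂/d_N₂ = rate_NO₂/rate_N₂ = √(M_N₂/M_NO₂) = √(28.02/46.01) = 0.7804.
With d_NO₂ + d_N₂ = 0.569 m, d_N₂ = 0.569/(1 + 0.7804) = 0.3196 m.
d_NO₂ = 0.569 − 0.3196 = 0.249 m.

0.249 m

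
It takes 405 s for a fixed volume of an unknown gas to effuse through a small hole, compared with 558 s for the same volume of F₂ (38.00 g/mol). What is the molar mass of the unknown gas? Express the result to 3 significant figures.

Using Graham's law: t_X/t_F₂ = √(M_X/M_F₂).
405/558 = 0.7258 = √(M_X/38.00)
M_X = 38.00 × 0.7258² = 38.00 × 0.5268 = 20.0 g/mol

20.0 g/mol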